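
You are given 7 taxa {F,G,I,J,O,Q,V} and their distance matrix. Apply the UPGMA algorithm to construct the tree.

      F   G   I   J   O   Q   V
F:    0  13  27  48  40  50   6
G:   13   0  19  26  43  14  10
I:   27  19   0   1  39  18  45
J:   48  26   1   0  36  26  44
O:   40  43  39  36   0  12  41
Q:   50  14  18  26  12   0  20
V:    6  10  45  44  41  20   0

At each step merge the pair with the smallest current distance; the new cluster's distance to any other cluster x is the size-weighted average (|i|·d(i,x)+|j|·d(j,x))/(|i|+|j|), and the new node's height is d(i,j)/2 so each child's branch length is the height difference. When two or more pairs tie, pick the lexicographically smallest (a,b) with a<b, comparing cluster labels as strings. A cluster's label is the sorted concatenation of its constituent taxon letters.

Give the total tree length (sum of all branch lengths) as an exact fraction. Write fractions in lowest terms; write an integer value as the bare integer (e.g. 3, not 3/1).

519/8

1. join I+J (d=1) ⇒ IJ; edges |I|=1/2, |J|=1/2
  updated: d(F,IJ)=75/2, d(G,IJ)=45/2, d(IJ,O)=75/2, d(IJ,Q)=22, d(IJ,V)=89/2
2. join F+V (d=6) ⇒ FV; edges |F|=3, |V|=3
  updated: d(FV,G)=23/2, d(FV,IJ)=41, d(FV,O)=81/2, d(FV,Q)=35
3. join FV+G (d=23/2) ⇒ FGV; edges |FV|=11/4, |G|=23/4
  updated: d(FGV,IJ)=209/6, d(FGV,O)=124/3, d(FGV,Q)=28
4. join O+Q (d=12) ⇒ OQ; edges |O|=6, |Q|=6
  updated: d(FGV,OQ)=104/3, d(IJ,OQ)=119/4
5. join IJ+OQ (d=119/4) ⇒ IJOQ; edges |IJ|=115/8, |OQ|=71/8
  updated: d(FGV,IJOQ)=139/4
6. join FGV+IJOQ (d=139/4) ⇒ FGIJOQV; edges |FGV|=93/8, |IJOQ|=5/2
final tree: (((F:3,V:3):11/4,G:23/4):93/8,((I:1/2,J:1/2):115/8,(O:6,Q:6):71/8):5/2)
total length: 519/8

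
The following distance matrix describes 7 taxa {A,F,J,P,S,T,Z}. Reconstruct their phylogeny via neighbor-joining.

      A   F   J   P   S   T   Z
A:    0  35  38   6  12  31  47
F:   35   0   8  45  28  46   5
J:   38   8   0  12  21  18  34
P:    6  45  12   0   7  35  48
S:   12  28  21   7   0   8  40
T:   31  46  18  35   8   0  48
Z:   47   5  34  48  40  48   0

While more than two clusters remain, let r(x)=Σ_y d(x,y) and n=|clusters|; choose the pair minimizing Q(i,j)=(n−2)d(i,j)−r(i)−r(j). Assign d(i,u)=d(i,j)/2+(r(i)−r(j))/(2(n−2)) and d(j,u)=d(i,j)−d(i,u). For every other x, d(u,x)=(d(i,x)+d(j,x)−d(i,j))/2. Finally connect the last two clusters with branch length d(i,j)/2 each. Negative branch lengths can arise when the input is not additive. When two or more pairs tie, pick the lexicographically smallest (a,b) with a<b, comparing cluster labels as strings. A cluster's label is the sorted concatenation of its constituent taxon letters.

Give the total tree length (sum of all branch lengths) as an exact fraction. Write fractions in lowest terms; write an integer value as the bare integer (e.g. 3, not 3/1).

2007/32

iteration 1: select F,Z (d=5, Q=-364); attach at lengths (-3, 8); label the merged cluster FZ
  updated: d(A,FZ)=77/2, d(FZ,J)=37/2, d(FZ,P)=44, d(FZ,S)=63/2, d(FZ,T)=89/2
iteration 2: select FZ,J (d=37/2, Q=-421/2); attach at lengths (287/16, 9/16); label the merged cluster FJZ
  updated: d(A,FJZ)=29, d(FJZ,P)=75/4, d(FJZ,S)=17, d(FJZ,T)=22
iteration 3: select A,P (d=6, Q=-507/4); attach at lengths (39/8, 9/8); label the merged cluster AP
  updated: d(AP,FJZ)=167/8, d(AP,S)=13/2, d(AP,T)=30
iteration 4: select AP,S (d=13/2, Q=-607/8); attach at lengths (311/32, -103/32); label the merged cluster APS
  updated: d(APS,FJZ)=251/16, d(APS,T)=63/4
iteration 5: select APS,FJZ (d=251/16, Q=-855/16); attach at lengths (151/32, 351/32); label the merged cluster AFJPSZ
  updated: d(AFJPSZ,T)=353/32
iteration 6: select AFJPSZ,T (d=353/32); attach at lengths (353/64, 353/64); label the merged cluster AFJPSTZ
final tree: ((((A:39/8,P:9/8):311/32,S:-103/32):151/32,((F:-3,Z:8):287/16,J:9/16):351/32):353/64,T:353/64)
total length: 2007/32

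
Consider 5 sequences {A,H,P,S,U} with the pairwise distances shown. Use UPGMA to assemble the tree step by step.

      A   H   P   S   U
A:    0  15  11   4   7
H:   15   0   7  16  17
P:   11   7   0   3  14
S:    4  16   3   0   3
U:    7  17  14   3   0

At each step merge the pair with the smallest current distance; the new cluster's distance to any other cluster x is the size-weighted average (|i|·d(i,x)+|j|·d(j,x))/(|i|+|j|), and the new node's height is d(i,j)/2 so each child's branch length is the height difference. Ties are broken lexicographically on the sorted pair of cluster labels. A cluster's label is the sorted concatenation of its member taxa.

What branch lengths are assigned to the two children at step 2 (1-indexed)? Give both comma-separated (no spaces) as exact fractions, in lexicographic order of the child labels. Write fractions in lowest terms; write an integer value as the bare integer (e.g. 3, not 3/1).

1. join P+S (d=3) ⇒ PS; edges |P|=3/2, |S|=3/2
  updated: d(A,PS)=15/2, d(H,PS)=23/2, d(PS,U)=17/2
2. join A+U (d=7) ⇒ AU; edges |A|=7/2, |U|=7/2
  updated: d(AU,H)=16, d(AU,PS)=8
3. join AU+PS (d=8) ⇒ APSU; edges |AU|=1/2, |PS|=5/2
  updated: d(APSU,H)=55/4
4. join APSU+H (d=55/4) ⇒ AHPSU; edges |APSU|=23/8, |H|=55/8
final tree: (((A:7/2,U:7/2):1/2,(P:3/2,S:3/2):5/2):23/8,H:55/8)
total length: 91/4

7/2,7/2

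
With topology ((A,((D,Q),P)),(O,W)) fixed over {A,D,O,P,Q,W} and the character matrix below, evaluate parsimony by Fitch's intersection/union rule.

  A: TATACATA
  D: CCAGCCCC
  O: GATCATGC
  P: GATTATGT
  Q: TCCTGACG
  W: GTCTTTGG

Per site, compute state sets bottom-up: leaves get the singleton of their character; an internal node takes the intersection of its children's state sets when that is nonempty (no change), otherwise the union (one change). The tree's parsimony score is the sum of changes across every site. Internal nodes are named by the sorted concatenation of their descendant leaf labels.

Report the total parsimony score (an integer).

DQ@0: {C} ∪ {T} = {C,T} (union, +1)
DPQ@0: {C,T} ∪ {G} = {C,G,T} (union, +1)
ADPQ@0: {T} ∩ {C,G,T} = {T} (intersection, +0)
OW@0: {G} ∩ {G} = {G} (intersection, +0)
ADOPQW@0: {T} ∪ {G} = {G,T} (union, +1)
DQ@1: {C} ∩ {C} = {C} (intersection, +0)
DPQ@1: {C} ∪ {A} = {A,C} (union, +1)
ADPQ@1: {A} ∩ {A,C} = {A} (intersection, +0)
OW@1: {A} ∪ {T} = {A,T} (union, +1)
ADOPQW@1: {A} ∩ {A,T} = {A} (intersection, +0)
DQ@2: {A} ∪ {C} = {A,C} (union, +1)
DPQ@2: {A,C} ∪ {T} = {A,C,T} (union, +1)
ADPQ@2: {T} ∩ {A,C,T} = {T} (intersection, +0)
OW@2: {T} ∪ {C} = {C,T} (union, +1)
ADOPQW@2: {T} ∩ {C,T} = {T} (intersection, +0)
DQ@3: {G} ∪ {T} = {G,T} (union, +1)
DPQ@3: {G,T} ∩ {T} = {T} (intersection, +0)
ADPQ@3: {A} ∪ {T} = {A,T} (union, +1)
OW@3: {C} ∪ {T} = {C,T} (union, +1)
ADOPQW@3: {A,T} ∩ {C,T} = {T} (intersection, +0)
DQ@4: {C} ∪ {G} = {C,G} (union, +1)
DPQ@4: {C,G} ∪ {A} = {A,C,G} (union, +1)
ADPQ@4: {C} ∩ {A,C,G} = {C} (intersection, +0)
OW@4: {A} ∪ {T} = {A,T} (union, +1)
ADOPQW@4: {C} ∪ {A,T} = {A,C,T} (union, +1)
DQ@5: {C} ∪ {A} = {A,C} (union, +1)
DPQ@5: {A,C} ∪ {T} = {A,C,T} (union, +1)
ADPQ@5: {A} ∩ {A,C,T} = {A} (intersection, +0)
OW@5: {T} ∩ {T} = {T} (intersection, +0)
ADOPQW@5: {A} ∪ {T} = {A,T} (union, +1)
DQ@6: {C} ∩ {C} = {C} (intersection, +0)
DPQ@6: {C} ∪ {G} = {C,G} (union, +1)
ADPQ@6: {T} ∪ {C,G} = {C,G,T} (union, +1)
OW@6: {G} ∩ {G} = {G} (intersection, +0)
ADOPQW@6: {C,G,T} ∩ {G} = {G} (intersection, +0)
DQ@7: {C} ∪ {G} = {C,G} (union, +1)
DPQ@7: {C,G} ∪ {T} = {C,G,T} (union, +1)
ADPQ@7: {A} ∪ {C,G,T} = {A,C,G,T} (union, +1)
OW@7: {C} ∪ {G} = {C,G} (union, +1)
ADOPQW@7: {A,C,G,T} ∩ {C,G} = {C,G} (intersection, +0)
per-site changes: [3, 2, 3, 3, 4, 3, 2, 4]; total = 24

24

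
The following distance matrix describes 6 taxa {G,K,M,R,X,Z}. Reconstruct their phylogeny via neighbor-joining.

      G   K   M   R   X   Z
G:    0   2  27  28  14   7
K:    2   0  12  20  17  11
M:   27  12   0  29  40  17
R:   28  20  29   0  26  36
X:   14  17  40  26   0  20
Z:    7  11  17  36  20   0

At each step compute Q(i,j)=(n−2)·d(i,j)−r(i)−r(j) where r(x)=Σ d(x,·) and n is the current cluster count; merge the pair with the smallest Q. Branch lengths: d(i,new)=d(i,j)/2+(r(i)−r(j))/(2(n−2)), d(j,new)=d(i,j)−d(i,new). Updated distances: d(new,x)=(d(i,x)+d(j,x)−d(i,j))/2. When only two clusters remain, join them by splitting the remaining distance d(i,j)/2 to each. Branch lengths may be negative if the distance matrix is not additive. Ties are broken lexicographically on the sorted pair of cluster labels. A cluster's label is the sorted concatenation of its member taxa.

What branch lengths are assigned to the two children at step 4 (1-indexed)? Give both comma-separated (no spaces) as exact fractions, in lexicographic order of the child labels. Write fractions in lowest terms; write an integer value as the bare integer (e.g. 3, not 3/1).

15/16,-19/16

1. join R+X (d=26, Q=-152) ⇒ RX; edges |R|=63/4, |X|=41/4
  updated: d(G,RX)=8, d(K,RX)=11/2, d(M,RX)=43/2, d(RX,Z)=15
2. join M+Z (d=17, Q=-153/2) ⇒ MZ; edges |M|=157/12, |Z|=47/12
  updated: d(G,MZ)=17/2, d(K,MZ)=3, d(MZ,RX)=39/4
3. join G+RX (d=8, Q=-103/4) ⇒ GRX; edges |G|=45/16, |RX|=83/16
  updated: d(GRX,K)=-1/4, d(GRX,MZ)=41/8
4. join GRX+K (d=-1/4, Q=-63/8) ⇒ GKRX; edges |GRX|=15/16, |K|=-19/16
  updated: d(GKRX,MZ)=67/16
5. join GKRX+MZ (d=67/16) ⇒ GKMRXZ; edges |GKRX|=67/32, |MZ|=67/32
final tree: (((G:45/16,(R:63/4,X:41/4):83/16):15/16,K:-19/16):67/32,(M:157/12,Z:47/12):67/32)
total length: 879/16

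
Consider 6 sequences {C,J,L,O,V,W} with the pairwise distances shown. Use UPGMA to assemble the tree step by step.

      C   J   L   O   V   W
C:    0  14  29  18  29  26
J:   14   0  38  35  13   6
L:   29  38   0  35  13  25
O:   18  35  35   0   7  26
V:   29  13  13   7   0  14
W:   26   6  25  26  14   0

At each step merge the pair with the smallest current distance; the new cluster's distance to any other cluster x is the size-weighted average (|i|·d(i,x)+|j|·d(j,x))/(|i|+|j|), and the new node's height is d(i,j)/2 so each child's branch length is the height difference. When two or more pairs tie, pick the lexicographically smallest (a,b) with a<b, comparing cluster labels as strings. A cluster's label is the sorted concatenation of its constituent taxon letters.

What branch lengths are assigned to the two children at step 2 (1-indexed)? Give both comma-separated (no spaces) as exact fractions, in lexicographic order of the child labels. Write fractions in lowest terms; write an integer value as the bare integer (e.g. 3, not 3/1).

iteration 1: select J,W (d=6); attach at lengths (3, 3); label the merged cluster JW
  updated: d(C,JW)=20, d(JW,L)=63/2, d(JW,O)=61/2, d(JW,V)=27/2
iteration 2: select O,V (d=7); attach at lengths (7/2, 7/2); label the merged cluster OV
  updated: d(C,OV)=47/2, d(JW,OV)=22, d(L,OV)=24
iteration 3: select C,JW (d=20); attach at lengths (10, 7); label the merged cluster CJW
  updated: d(CJW,L)=92/3, d(CJW,OV)=45/2
iteration 4: select CJW,OV (d=45/2); attach at lengths (5/4, 31/4); label the merged cluster CJOVW
  updated: d(CJOVW,L)=28
iteration 5: select CJOVW,L (d=28); attach at lengths (11/4, 14); label the merged cluster CJLOVW
final tree: (((C:10,(J:3,W:3):7):5/4,(O:7/2,V:7/2):31/4):11/4,L:14)
total length: 223/4

7/2,7/2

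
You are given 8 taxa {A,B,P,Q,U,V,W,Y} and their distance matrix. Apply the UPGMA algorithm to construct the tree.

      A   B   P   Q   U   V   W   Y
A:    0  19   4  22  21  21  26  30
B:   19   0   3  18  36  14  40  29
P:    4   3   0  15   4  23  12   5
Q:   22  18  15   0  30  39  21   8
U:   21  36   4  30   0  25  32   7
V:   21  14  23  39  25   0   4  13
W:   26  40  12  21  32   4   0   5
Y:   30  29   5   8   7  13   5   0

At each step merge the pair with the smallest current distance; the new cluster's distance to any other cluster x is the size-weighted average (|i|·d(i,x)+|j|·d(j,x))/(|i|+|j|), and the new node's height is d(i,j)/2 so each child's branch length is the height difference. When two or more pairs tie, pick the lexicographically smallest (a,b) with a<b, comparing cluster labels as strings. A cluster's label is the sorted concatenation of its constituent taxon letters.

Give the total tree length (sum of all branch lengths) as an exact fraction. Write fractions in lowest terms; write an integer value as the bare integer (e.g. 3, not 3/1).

2579/48

1. join B+P (d=3) ⇒ BP; edges |B|=3/2, |P|=3/2
  updated: d(A,BP)=23/2, d(BP,Q)=33/2, d(BP,U)=20, d(BP,V)=37/2, d(BP,W)=26, d(BP,Y)=17
2. join V+W (d=4) ⇒ VW; edges |V|=2, |W|=2
  updated: d(A,VW)=47/2, d(BP,VW)=89/4, d(Q,VW)=30, d(U,VW)=57/2, d(VW,Y)=9
3. join U+Y (d=7) ⇒ UY; edges |U|=7/2, |Y|=7/2
  updated: d(A,UY)=51/2, d(BP,UY)=37/2, d(Q,UY)=19, d(UY,VW)=75/4
4. join A+BP (d=23/2) ⇒ ABP; edges |A|=23/4, |BP|=17/4
  updated: d(ABP,Q)=55/3, d(ABP,UY)=125/6, d(ABP,VW)=68/3
5. join ABP+Q (d=55/3) ⇒ ABPQ; edges |ABP|=41/12, |Q|=55/6
  updated: d(ABPQ,UY)=163/8, d(ABPQ,VW)=49/2
6. join UY+VW (d=75/4) ⇒ UVWY; edges |UY|=47/8, |VW|=59/8
  updated: d(ABPQ,UVWY)=359/16
7. join ABPQ+UVWY (d=359/16) ⇒ ABPQUVWY; edges |ABPQ|=197/96, |UVWY|=59/32
final tree: (((A:23/4,(B:3/2,P:3/2):17/4):41/12,Q:55/6):197/96,((U:7/2,Y:7/2):47/8,(V:2,W:2):59/8):59/32)
total length: 2579/48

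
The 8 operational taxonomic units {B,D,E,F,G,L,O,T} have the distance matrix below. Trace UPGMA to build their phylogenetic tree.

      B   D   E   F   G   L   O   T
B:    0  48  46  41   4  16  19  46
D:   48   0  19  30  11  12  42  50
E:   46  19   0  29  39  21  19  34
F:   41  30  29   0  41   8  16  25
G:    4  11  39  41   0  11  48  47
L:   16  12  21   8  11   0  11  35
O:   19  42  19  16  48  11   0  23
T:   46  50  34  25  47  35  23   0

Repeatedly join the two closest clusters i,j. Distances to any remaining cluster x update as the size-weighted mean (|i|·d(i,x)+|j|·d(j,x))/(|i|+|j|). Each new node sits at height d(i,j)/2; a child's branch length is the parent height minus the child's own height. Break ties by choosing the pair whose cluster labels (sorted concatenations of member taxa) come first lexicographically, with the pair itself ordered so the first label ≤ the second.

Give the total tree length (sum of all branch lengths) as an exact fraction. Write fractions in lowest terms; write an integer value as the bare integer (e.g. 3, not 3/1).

step 1: merge (B,G) at d=4; branch lengths B→2, G→2; new cluster BG
  updated: d(BG,D)=59/2, d(BG,E)=85/2, d(BG,F)=41, d(BG,L)=27/2, d(BG,O)=67/2, d(BG,T)=93/2
step 2: merge (F,L) at d=8; branch lengths F→4, L→4; new cluster FL
  updated: d(BG,FL)=109/4, d(D,FL)=21, d(E,FL)=25, d(FL,O)=27/2, d(FL,T)=30
step 3: merge (FL,O) at d=27/2; branch lengths FL→11/4, O→27/4; new cluster FLO
  updated: d(BG,FLO)=88/3, d(D,FLO)=28, d(E,FLO)=23, d(FLO,T)=83/3
step 4: merge (D,E) at d=19; branch lengths D→19/2, E→19/2; new cluster DE
  updated: d(BG,DE)=36, d(DE,FLO)=51/2, d(DE,T)=42
step 5: merge (DE,FLO) at d=51/2; branch lengths DE→13/4, FLO→6; new cluster DEFLO
  updated: d(BG,DEFLO)=32, d(DEFLO,T)=167/5
step 6: merge (BG,DEFLO) at d=32; branch lengths BG→14, DEFLO→13/4; new cluster BDEFGLO
  updated: d(BDEFGLO,T)=260/7
step 7: merge (BDEFGLO,T) at d=260/7; branch lengths BDEFGLO→18/7, T→130/7; new cluster BDEFGLOT
final tree: (((B:2,G:2):14,((D:19/2,E:19/2):13/4,((F:4,L:4):11/4,O:27/4):6):13/4):18/7,T:130/7)
total length: 617/7

617/7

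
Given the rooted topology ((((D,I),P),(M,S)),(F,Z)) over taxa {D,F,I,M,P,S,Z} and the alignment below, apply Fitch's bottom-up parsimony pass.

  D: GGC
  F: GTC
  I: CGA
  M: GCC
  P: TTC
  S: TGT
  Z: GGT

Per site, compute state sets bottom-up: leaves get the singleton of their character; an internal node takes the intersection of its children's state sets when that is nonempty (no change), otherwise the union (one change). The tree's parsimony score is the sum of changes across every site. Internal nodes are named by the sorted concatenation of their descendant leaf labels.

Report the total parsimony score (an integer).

9

site 0, node DI: D={G} ∪ I={C} → {C,G} (+1)
site 0, node DIP: DI={C,G} ∪ P={T} → {C,G,T} (+1)
site 0, node MS: M={G} ∪ S={T} → {G,T} (+1)
site 0, node DIMPS: DIP={C,G,T} ∩ MS={G,T} → {G,T} (+0)
site 0, node FZ: F={G} ∩ Z={G} → {G} (+0)
site 0, node DFIMPSZ: DIMPS={G,T} ∩ FZ={G} → {G} (+0)
site 1, node DI: D={G} ∩ I={G} → {G} (+0)
site 1, node DIP: DI={G} ∪ P={T} → {G,T} (+1)
site 1, node MS: M={C} ∪ S={G} → {C,G} (+1)
site 1, node DIMPS: DIP={G,T} ∩ MS={C,G} → {G} (+0)
site 1, node FZ: F={T} ∪ Z={G} → {G,T} (+1)
site 1, node DFIMPSZ: DIMPS={G} ∩ FZ={G,T} → {G} (+0)
site 2, node DI: D={C} ∪ I={A} → {A,C} (+1)
site 2, node DIP: DI={A,C} ∩ P={C} → {C} (+0)
site 2, node MS: M={C} ∪ S={T} → {C,T} (+1)
site 2, node DIMPS: DIP={C} ∩ MS={C,T} → {C} (+0)
site 2, node FZ: F={C} ∪ Z={T} → {C,T} (+1)
site 2, node DFIMPSZ: DIMPS={C} ∩ FZ={C,T} → {C} (+0)
per-site changes: [3, 3, 3]; total = 9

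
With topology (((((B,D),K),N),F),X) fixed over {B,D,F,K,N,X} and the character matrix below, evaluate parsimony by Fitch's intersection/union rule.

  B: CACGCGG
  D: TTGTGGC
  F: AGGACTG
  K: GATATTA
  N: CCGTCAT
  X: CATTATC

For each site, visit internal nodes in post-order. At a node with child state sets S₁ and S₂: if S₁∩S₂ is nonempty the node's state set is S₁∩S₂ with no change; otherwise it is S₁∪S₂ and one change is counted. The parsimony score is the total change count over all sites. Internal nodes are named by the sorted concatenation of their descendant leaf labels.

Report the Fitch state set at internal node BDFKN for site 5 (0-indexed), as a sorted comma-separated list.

T

[col 0] BD: children B:{C}, D:{T} ∪→ {C,T}; cost 1
[col 0] BDK: children BD:{C,T}, K:{G} ∪→ {C,G,T}; cost 1
[col 0] BDKN: children BDK:{C,G,T}, N:{C} ∩→ {C}; cost 0
[col 0] BDFKN: children BDKN:{C}, F:{A} ∪→ {A,C}; cost 1
[col 0] BDFKNX: children BDFKN:{A,C}, X:{C} ∩→ {C}; cost 0
[col 1] BD: children B:{A}, D:{T} ∪→ {A,T}; cost 1
[col 1] BDK: children BD:{A,T}, K:{A} ∩→ {A}; cost 0
[col 1] BDKN: children BDK:{A}, N:{C} ∪→ {A,C}; cost 1
[col 1] BDFKN: children BDKN:{A,C}, F:{G} ∪→ {A,C,G}; cost 1
[col 1] BDFKNX: children BDFKN:{A,C,G}, X:{A} ∩→ {A}; cost 0
[col 2] BD: children B:{C}, D:{G} ∪→ {C,G}; cost 1
[col 2] BDK: children BD:{C,G}, K:{T} ∪→ {C,G,T}; cost 1
[col 2] BDKN: children BDK:{C,G,T}, N:{G} ∩→ {G}; cost 0
[col 2] BDFKN: children BDKN:{G}, F:{G} ∩→ {G}; cost 0
[col 2] BDFKNX: children BDFKN:{G}, X:{T} ∪→ {G,T}; cost 1
[col 3] BD: children B:{G}, D:{T} ∪→ {G,T}; cost 1
[col 3] BDK: children BD:{G,T}, K:{A} ∪→ {A,G,T}; cost 1
[col 3] BDKN: children BDK:{A,G,T}, N:{T} ∩→ {T}; cost 0
[col 3] BDFKN: children BDKN:{T}, F:{A} ∪→ {A,T}; cost 1
[col 3] BDFKNX: children BDFKN:{A,T}, X:{T} ∩→ {T}; cost 0
[col 4] BD: children B:{C}, D:{G} ∪→ {C,G}; cost 1
[col 4] BDK: children BD:{C,G}, K:{T} ∪→ {C,G,T}; cost 1
[col 4] BDKN: children BDK:{C,G,T}, N:{C} ∩→ {C}; cost 0
[col 4] BDFKN: children BDKN:{C}, F:{C} ∩→ {C}; cost 0
[col 4] BDFKNX: children BDFKN:{C}, X:{A} ∪→ {A,C}; cost 1
[col 5] BD: children B:{G}, D:{G} ∩→ {G}; cost 0
[col 5] BDK: children BD:{G}, K:{T} ∪→ {G,T}; cost 1
[col 5] BDKN: children BDK:{G,T}, N:{A} ∪→ {A,G,T}; cost 1
[col 5] BDFKN: children BDKN:{A,G,T}, F:{T} ∩→ {T}; cost 0
[col 5] BDFKNX: children BDFKN:{T}, X:{T} ∩→ {T}; cost 0
[col 6] BD: children B:{G}, D:{C} ∪→ {C,G}; cost 1
[col 6] BDK: children BD:{C,G}, K:{A} ∪→ {A,C,G}; cost 1
[col 6] BDKN: children BDK:{A,C,G}, N:{T} ∪→ {A,C,G,T}; cost 1
[col 6] BDFKN: children BDKN:{A,C,G,T}, F:{G} ∩→ {G}; cost 0
[col 6] BDFKNX: children BDFKN:{G}, X:{C} ∪→ {C,G}; cost 1
per-site changes: [3, 3, 3, 3, 3, 2, 4]; total = 21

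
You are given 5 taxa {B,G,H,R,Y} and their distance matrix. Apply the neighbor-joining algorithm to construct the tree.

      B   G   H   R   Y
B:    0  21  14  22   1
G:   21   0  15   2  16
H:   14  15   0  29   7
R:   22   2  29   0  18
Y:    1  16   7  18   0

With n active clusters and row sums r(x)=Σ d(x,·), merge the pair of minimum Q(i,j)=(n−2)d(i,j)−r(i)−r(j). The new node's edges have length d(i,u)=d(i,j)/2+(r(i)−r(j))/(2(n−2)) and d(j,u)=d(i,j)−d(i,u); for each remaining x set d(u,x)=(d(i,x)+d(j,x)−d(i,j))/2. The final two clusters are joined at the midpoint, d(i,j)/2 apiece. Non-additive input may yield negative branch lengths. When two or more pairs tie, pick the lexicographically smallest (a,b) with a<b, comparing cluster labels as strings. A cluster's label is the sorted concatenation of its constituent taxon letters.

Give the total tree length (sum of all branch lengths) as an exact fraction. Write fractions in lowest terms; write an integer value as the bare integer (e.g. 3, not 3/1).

iteration 1: select G,R (d=2, Q=-119); attach at lengths (-11/6, 23/6); label the merged cluster GR
  updated: d(B,GR)=41/2, d(GR,H)=21, d(GR,Y)=16
iteration 2: select B,Y (d=1, Q=-115/2); attach at lengths (27/8, -19/8); label the merged cluster BY
  updated: d(BY,GR)=71/4, d(BY,H)=10
iteration 3: select BY,GR (d=71/4, Q=-195/4); attach at lengths (27/8, 115/8); label the merged cluster BGRY
  updated: d(BGRY,H)=53/8
iteration 4: select BGRY,H (d=53/8); attach at lengths (53/16, 53/16); label the merged cluster BGHRY
final tree: (((B:27/8,Y:-19/8):27/8,(G:-11/6,R:23/6):115/8):53/16,H:53/16)
total length: 219/8

219/8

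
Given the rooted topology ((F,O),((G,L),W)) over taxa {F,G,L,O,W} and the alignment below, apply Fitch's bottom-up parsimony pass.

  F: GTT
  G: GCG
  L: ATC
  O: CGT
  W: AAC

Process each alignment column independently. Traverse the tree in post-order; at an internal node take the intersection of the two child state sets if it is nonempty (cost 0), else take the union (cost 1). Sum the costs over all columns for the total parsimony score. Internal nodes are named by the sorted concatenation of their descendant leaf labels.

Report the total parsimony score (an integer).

8

[col 0] FO: children F:{G}, O:{C} ∪→ {C,G}; cost 1
[col 0] GL: children G:{G}, L:{A} ∪→ {A,G}; cost 1
[col 0] GLW: children GL:{A,G}, W:{A} ∩→ {A}; cost 0
[col 0] FGLOW: children FO:{C,G}, GLW:{A} ∪→ {A,C,G}; cost 1
[col 1] FO: children F:{T}, O:{G} ∪→ {G,T}; cost 1
[col 1] GL: children G:{C}, L:{T} ∪→ {C,T}; cost 1
[col 1] GLW: children GL:{C,T}, W:{A} ∪→ {A,C,T}; cost 1
[col 1] FGLOW: children FO:{G,T}, GLW:{A,C,T} ∩→ {T}; cost 0
[col 2] FO: children F:{T}, O:{T} ∩→ {T}; cost 0
[col 2] GL: children G:{G}, L:{C} ∪→ {C,G}; cost 1
[col 2] GLW: children GL:{C,G}, W:{C} ∩→ {C}; cost 0
[col 2] FGLOW: children FO:{T}, GLW:{C} ∪→ {C,T}; cost 1
per-site changes: [3, 3, 2]; total = 8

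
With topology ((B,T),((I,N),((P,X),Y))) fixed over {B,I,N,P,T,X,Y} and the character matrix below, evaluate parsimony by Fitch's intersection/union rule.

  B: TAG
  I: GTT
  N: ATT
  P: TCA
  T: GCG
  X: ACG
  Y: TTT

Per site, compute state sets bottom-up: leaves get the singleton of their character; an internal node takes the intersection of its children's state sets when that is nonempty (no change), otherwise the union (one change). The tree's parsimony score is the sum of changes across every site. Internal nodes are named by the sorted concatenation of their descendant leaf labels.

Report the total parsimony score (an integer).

10

BT@0: {T} ∪ {G} = {G,T} (union, +1)
IN@0: {G} ∪ {A} = {A,G} (union, +1)
PX@0: {T} ∪ {A} = {A,T} (union, +1)
PXY@0: {A,T} ∩ {T} = {T} (intersection, +0)
INPXY@0: {A,G} ∪ {T} = {A,G,T} (union, +1)
BINPTXY@0: {G,T} ∩ {A,G,T} = {G,T} (intersection, +0)
BT@1: {A} ∪ {C} = {A,C} (union, +1)
IN@1: {T} ∩ {T} = {T} (intersection, +0)
PX@1: {C} ∩ {C} = {C} (intersection, +0)
PXY@1: {C} ∪ {T} = {C,T} (union, +1)
INPXY@1: {T} ∩ {C,T} = {T} (intersection, +0)
BINPTXY@1: {A,C} ∪ {T} = {A,C,T} (union, +1)
BT@2: {G} ∩ {G} = {G} (intersection, +0)
IN@2: {T} ∩ {T} = {T} (intersection, +0)
PX@2: {A} ∪ {G} = {A,G} (union, +1)
PXY@2: {A,G} ∪ {T} = {A,G,T} (union, +1)
INPXY@2: {T} ∩ {A,G,T} = {T} (intersection, +0)
BINPTXY@2: {G} ∪ {T} = {G,T} (union, +1)
per-site changes: [4, 3, 3]; total = 10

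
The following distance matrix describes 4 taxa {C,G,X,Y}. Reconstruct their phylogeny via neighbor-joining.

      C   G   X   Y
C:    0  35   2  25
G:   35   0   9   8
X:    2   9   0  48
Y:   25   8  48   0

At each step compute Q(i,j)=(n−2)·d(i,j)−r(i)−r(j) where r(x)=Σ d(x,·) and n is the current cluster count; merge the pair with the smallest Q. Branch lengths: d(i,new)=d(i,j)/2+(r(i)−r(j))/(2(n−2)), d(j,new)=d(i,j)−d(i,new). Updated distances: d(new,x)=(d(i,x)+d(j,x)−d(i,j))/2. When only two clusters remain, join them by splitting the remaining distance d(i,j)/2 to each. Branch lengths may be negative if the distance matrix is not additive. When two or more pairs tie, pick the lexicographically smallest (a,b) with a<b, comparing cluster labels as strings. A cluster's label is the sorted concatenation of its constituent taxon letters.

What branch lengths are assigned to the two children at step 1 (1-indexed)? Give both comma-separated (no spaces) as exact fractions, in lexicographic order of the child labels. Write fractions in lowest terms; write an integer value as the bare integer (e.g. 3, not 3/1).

7/4,1/4

step 1: merge (C,X) at d=2, Q=-117; branch lengths C→7/4, X→1/4; new cluster CX
  updated: d(CX,G)=21, d(CX,Y)=71/2
step 2: merge (CX,G) at d=21, Q=-129/2; branch lengths CX→97/4, G→-13/4; new cluster CGX
  updated: d(CGX,Y)=45/4
step 3: merge (CGX,Y) at d=45/4; branch lengths CGX→45/8, Y→45/8; new cluster CGXY
final tree: (((C:7/4,X:1/4):97/4,G:-13/4):45/8,Y:45/8)
total length: 137/4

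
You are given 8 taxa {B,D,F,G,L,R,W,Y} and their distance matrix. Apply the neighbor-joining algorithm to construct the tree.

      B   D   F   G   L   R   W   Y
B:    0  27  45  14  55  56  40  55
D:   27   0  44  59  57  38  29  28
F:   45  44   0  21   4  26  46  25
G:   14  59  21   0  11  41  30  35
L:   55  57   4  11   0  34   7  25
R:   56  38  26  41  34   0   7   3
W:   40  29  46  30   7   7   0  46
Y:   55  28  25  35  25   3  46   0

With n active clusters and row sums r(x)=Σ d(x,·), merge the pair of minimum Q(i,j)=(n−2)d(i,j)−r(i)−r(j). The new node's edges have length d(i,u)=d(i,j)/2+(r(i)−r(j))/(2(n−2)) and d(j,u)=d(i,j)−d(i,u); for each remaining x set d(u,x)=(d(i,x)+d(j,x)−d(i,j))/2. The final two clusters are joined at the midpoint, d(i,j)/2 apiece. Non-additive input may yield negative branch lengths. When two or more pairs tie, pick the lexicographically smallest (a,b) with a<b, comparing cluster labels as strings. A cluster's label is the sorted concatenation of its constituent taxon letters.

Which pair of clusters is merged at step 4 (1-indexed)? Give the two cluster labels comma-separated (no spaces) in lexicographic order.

step 1: merge (B,G) at d=14, Q=-419; branch lengths B→55/4, G→1/4; new cluster BG
  updated: d(BG,D)=36, d(BG,F)=26, d(BG,L)=26, d(BG,R)=83/2, d(BG,W)=28, d(BG,Y)=38
step 2: merge (F,L) at d=4, Q=-304; branch lengths F→19/5, L→1/5; new cluster FL
  updated: d(BG,FL)=24, d(D,FL)=97/2, d(FL,R)=28, d(FL,W)=49/2, d(FL,Y)=23
step 3: merge (R,Y) at d=3, Q=-487/2; branch lengths R→-17/16, Y→65/16; new cluster RY
  updated: d(BG,RY)=153/4, d(D,RY)=63/2, d(FL,RY)=24, d(RY,W)=25
step 4: merge (BG,FL) at d=24, Q=-701/4; branch lengths BG→103/8, FL→89/8; new cluster BFGL
  updated: d(BFGL,D)=121/4, d(BFGL,RY)=153/8, d(BFGL,W)=57/4
step 5: merge (BFGL,W) at d=57/4, Q=-827/8; branch lengths BFGL→191/32, W→265/32; new cluster BFGLW
  updated: d(BFGLW,D)=45/2, d(BFGLW,RY)=239/16
step 6: merge (BFGLW,D) at d=45/2, Q=-1103/16; branch lengths BFGLW→95/32, D→625/32; new cluster BDFGLW
  updated: d(BDFGLW,RY)=383/32
step 7: merge (BDFGLW,RY) at d=383/32; branch lengths BDFGLW→383/64, RY→383/64; new cluster BDFGLRWY
final tree: (((((B:55/4,G:1/4):103/8,(F:19/5,L:1/5):89/8):191/32,W:265/32):95/32,D:625/32):383/64,(R:-17/16,Y:65/16):383/64)
total length: 2999/32

BG,FL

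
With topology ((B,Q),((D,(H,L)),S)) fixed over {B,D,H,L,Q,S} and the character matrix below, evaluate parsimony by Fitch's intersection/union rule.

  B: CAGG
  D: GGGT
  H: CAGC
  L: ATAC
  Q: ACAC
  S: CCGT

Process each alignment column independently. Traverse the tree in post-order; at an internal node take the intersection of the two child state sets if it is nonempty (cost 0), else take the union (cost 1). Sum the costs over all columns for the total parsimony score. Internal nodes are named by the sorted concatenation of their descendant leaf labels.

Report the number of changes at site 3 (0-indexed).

3

BQ@0: {C} ∪ {A} = {A,C} (union, +1)
HL@0: {C} ∪ {A} = {A,C} (union, +1)
DHL@0: {G} ∪ {A,C} = {A,C,G} (union, +1)
DHLS@0: {A,C,G} ∩ {C} = {C} (intersection, +0)
BDHLQS@0: {A,C} ∩ {C} = {C} (intersection, +0)
BQ@1: {A} ∪ {C} = {A,C} (union, +1)
HL@1: {A} ∪ {T} = {A,T} (union, +1)
DHL@1: {G} ∪ {A,T} = {A,G,T} (union, +1)
DHLS@1: {A,G,T} ∪ {C} = {A,C,G,T} (union, +1)
BDHLQS@1: {A,C} ∩ {A,C,G,T} = {A,C} (intersection, +0)
BQ@2: {G} ∪ {A} = {A,G} (union, +1)
HL@2: {G} ∪ {A} = {A,G} (union, +1)
DHL@2: {G} ∩ {A,G} = {G} (intersection, +0)
DHLS@2: {G} ∩ {G} = {G} (intersection, +0)
BDHLQS@2: {A,G} ∩ {G} = {G} (intersection, +0)
BQ@3: {G} ∪ {C} = {C,G} (union, +1)
HL@3: {C} ∩ {C} = {C} (intersection, +0)
DHL@3: {T} ∪ {C} = {C,T} (union, +1)
DHLS@3: {C,T} ∩ {T} = {T} (intersection, +0)
BDHLQS@3: {C,G} ∪ {T} = {C,G,T} (union, +1)
per-site changes: [3, 4, 2, 3]; total = 12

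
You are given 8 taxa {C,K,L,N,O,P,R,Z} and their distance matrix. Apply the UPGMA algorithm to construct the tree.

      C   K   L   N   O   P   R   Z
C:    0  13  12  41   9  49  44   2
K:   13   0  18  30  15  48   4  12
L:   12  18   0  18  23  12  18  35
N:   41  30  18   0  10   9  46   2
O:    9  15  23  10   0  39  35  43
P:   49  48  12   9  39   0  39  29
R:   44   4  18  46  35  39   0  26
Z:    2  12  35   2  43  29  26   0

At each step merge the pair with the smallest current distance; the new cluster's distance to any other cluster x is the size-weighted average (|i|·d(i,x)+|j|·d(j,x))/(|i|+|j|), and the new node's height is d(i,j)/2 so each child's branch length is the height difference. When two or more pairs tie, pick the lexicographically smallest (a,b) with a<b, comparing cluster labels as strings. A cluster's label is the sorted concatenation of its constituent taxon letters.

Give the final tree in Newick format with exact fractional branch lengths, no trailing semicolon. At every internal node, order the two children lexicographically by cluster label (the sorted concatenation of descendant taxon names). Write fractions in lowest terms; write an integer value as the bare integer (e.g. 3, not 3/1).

iteration 1: select C,Z (d=2); attach at lengths (1, 1); label the merged cluster CZ
  updated: d(CZ,K)=25/2, d(CZ,L)=47/2, d(CZ,N)=43/2, d(CZ,O)=26, d(CZ,P)=39, d(CZ,R)=35
iteration 2: select K,R (d=4); attach at lengths (2, 2); label the merged cluster KR
  updated: d(CZ,KR)=95/4, d(KR,L)=18, d(KR,N)=38, d(KR,O)=25, d(KR,P)=87/2
iteration 3: select N,P (d=9); attach at lengths (9/2, 9/2); label the merged cluster NP
  updated: d(CZ,NP)=121/4, d(KR,NP)=163/4, d(L,NP)=15, d(NP,O)=49/2
iteration 4: select L,NP (d=15); attach at lengths (15/2, 3); label the merged cluster LNP
  updated: d(CZ,LNP)=28, d(KR,LNP)=199/6, d(LNP,O)=24
iteration 5: select CZ,KR (d=95/4); attach at lengths (87/8, 79/8); label the merged cluster CKRZ
  updated: d(CKRZ,LNP)=367/12, d(CKRZ,O)=51/2
iteration 6: select LNP,O (d=24); attach at lengths (9/2, 12); label the merged cluster LNOP
  updated: d(CKRZ,LNOP)=469/16
iteration 7: select CKRZ,LNOP (d=469/16); attach at lengths (89/32, 85/32); label the merged cluster CKLNOPRZ
final tree: (((C:1,Z:1):87/8,(K:2,R:2):79/8):89/32,((L:15/2,(N:9/2,P:9/2):3):9/2,O:12):85/32)
total length: 1091/16

(((C:1,Z:1):87/8,(K:2,R:2):79/8):89/32,((L:15/2,(N:9/2,P:9/2):3):9/2,O:12):85/32)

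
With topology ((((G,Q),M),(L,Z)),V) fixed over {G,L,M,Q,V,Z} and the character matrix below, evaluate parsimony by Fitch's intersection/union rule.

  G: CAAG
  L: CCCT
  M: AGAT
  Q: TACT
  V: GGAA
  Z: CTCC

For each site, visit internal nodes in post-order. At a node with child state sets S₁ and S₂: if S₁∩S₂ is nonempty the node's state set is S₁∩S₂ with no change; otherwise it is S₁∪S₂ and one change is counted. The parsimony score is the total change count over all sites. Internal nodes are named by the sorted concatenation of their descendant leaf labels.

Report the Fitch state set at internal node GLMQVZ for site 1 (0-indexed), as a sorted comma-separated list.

GQ@0: {C} ∪ {T} = {C,T} (union, +1)
GMQ@0: {C,T} ∪ {A} = {A,C,T} (union, +1)
LZ@0: {C} ∩ {C} = {C} (intersection, +0)
GLMQZ@0: {A,C,T} ∩ {C} = {C} (intersection, +0)
GLMQVZ@0: {C} ∪ {G} = {C,G} (union, +1)
GQ@1: {A} ∩ {A} = {A} (intersection, +0)
GMQ@1: {A} ∪ {G} = {A,G} (union, +1)
LZ@1: {C} ∪ {T} = {C,T} (union, +1)
GLMQZ@1: {A,G} ∪ {C,T} = {A,C,G,T} (union, +1)
GLMQVZ@1: {A,C,G,T} ∩ {G} = {G} (intersection, +0)
GQ@2: {A} ∪ {C} = {A,C} (union, +1)
GMQ@2: {A,C} ∩ {A} = {A} (intersection, +0)
LZ@2: {C} ∩ {C} = {C} (intersection, +0)
GLMQZ@2: {A} ∪ {C} = {A,C} (union, +1)
GLMQVZ@2: {A,C} ∩ {A} = {A} (intersection, +0)
GQ@3: {G} ∪ {T} = {G,T} (union, +1)
GMQ@3: {G,T} ∩ {T} = {T} (intersection, +0)
LZ@3: {T} ∪ {C} = {C,T} (union, +1)
GLMQZ@3: {T} ∩ {C,T} = {T} (intersection, +0)
GLMQVZ@3: {T} ∪ {A} = {A,T} (union, +1)
per-site changes: [3, 3, 2, 3]; total = 11

G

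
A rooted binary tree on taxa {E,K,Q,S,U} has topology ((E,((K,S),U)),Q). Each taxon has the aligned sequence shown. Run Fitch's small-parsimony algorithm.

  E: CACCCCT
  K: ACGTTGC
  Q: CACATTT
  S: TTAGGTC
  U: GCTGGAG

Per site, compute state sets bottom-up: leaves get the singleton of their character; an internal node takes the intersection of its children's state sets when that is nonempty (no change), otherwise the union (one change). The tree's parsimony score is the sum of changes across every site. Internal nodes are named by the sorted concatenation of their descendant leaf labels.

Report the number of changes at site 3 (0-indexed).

3

[col 0] KS: children K:{A}, S:{T} ∪→ {A,T}; cost 1
[col 0] KSU: children KS:{A,T}, U:{G} ∪→ {A,G,T}; cost 1
[col 0] EKSU: children E:{C}, KSU:{A,G,T} ∪→ {A,C,G,T}; cost 1
[col 0] EKQSU: children EKSU:{A,C,G,T}, Q:{C} ∩→ {C}; cost 0
[col 1] KS: children K:{C}, S:{T} ∪→ {C,T}; cost 1
[col 1] KSU: children KS:{C,T}, U:{C} ∩→ {C}; cost 0
[col 1] EKSU: children E:{A}, KSU:{C} ∪→ {A,C}; cost 1
[col 1] EKQSU: children EKSU:{A,C}, Q:{A} ∩→ {A}; cost 0
[col 2] KS: children K:{G}, S:{A} ∪→ {A,G}; cost 1
[col 2] KSU: children KS:{A,G}, U:{T} ∪→ {A,G,T}; cost 1
[col 2] EKSU: children E:{C}, KSU:{A,G,T} ∪→ {A,C,G,T}; cost 1
[col 2] EKQSU: children EKSU:{A,C,G,T}, Q:{C} ∩→ {C}; cost 0
[col 3] KS: children K:{T}, S:{G} ∪→ {G,T}; cost 1
[col 3] KSU: children KS:{G,T}, U:{G} ∩→ {G}; cost 0
[col 3] EKSU: children E:{C}, KSU:{G} ∪→ {C,G}; cost 1
[col 3] EKQSU: children EKSU:{C,G}, Q:{A} ∪→ {A,C,G}; cost 1
[col 4] KS: children K:{T}, S:{G} ∪→ {G,T}; cost 1
[col 4] KSU: children KS:{G,T}, U:{G} ∩→ {G}; cost 0
[col 4] EKSU: children E:{C}, KSU:{G} ∪→ {C,G}; cost 1
[col 4] EKQSU: children EKSU:{C,G}, Q:{T} ∪→ {C,G,T}; cost 1
[col 5] KS: children K:{G}, S:{T} ∪→ {G,T}; cost 1
[col 5] KSU: children KS:{G,T}, U:{A} ∪→ {A,G,T}; cost 1
[col 5] EKSU: children E:{C}, KSU:{A,G,T} ∪→ {A,C,G,T}; cost 1
[col 5] EKQSU: children EKSU:{A,C,G,T}, Q:{T} ∩→ {T}; cost 0
[col 6] KS: children K:{C}, S:{C} ∩→ {C}; cost 0
[col 6] KSU: children KS:{C}, U:{G} ∪→ {C,G}; cost 1
[col 6] EKSU: children E:{T}, KSU:{C,G} ∪→ {C,G,T}; cost 1
[col 6] EKQSU: children EKSU:{C,G,T}, Q:{T} ∩→ {T}; cost 0
per-site changes: [3, 2, 3, 3, 3, 3, 2]; total = 19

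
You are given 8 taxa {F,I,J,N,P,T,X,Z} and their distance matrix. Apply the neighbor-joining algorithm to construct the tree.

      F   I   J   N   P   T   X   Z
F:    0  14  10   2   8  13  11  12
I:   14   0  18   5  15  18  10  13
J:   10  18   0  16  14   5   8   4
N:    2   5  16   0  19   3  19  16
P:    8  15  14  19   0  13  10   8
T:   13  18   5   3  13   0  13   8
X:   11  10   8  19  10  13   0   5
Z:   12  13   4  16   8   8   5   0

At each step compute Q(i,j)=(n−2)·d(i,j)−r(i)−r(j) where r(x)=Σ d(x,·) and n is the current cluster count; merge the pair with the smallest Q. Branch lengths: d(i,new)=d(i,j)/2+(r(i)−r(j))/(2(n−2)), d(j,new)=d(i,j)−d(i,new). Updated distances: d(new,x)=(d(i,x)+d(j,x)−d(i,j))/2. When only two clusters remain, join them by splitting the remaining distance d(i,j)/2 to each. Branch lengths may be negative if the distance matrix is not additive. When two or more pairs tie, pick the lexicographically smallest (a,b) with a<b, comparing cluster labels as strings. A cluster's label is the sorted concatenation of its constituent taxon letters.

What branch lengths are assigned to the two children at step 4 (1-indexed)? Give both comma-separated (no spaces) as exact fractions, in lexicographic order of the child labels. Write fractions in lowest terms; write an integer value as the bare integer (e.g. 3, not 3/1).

55/16,81/16

step 1: merge (I,N) at d=5, Q=-143; branch lengths I→43/12, N→17/12; new cluster IN
  updated: d(F,IN)=11/2, d(IN,J)=29/2, d(IN,P)=29/2, d(IN,T)=8, d(IN,X)=12, d(IN,Z)=12
step 2: merge (F,IN) at d=11/2, Q=-197/2; branch lengths F→41/20, IN→69/20; new cluster FIN
  updated: d(FIN,J)=19/2, d(FIN,P)=17/2, d(FIN,T)=31/4, d(FIN,X)=35/4, d(FIN,Z)=37/4
step 3: merge (J,T) at d=5, Q=-269/4; branch lengths J→55/32, T→105/32; new cluster JT
  updated: d(FIN,JT)=49/8, d(JT,P)=11, d(JT,X)=8, d(JT,Z)=7/2
step 4: merge (FIN,P) at d=17/2, Q=-357/8; branch lengths FIN→55/16, P→81/16; new cluster FINP
  updated: d(FINP,JT)=69/16, d(FINP,X)=41/8, d(FINP,Z)=35/8
step 5: merge (FINP,X) at d=41/8, Q=-347/16; branch lengths FINP→95/64, X→233/64; new cluster FINPX
  updated: d(FINPX,JT)=115/32, d(FINPX,Z)=17/8
step 6: merge (FINPX,JT) at d=115/32, Q=-295/32; branch lengths FINPX→71/64, JT→159/64; new cluster FIJNPTX
  updated: d(FIJNPTX,Z)=65/64
step 7: merge (FIJNPTX,Z) at d=65/64; branch lengths FIJNPTX→65/128, Z→65/128; new cluster FIJNPTXZ
final tree: (((((F:41/20,(I:43/12,N:17/12):69/20):55/16,P:81/16):95/64,X:233/64):71/64,(J:55/32,T:105/32):159/64):65/128,Z:65/128)
total length: 2159/64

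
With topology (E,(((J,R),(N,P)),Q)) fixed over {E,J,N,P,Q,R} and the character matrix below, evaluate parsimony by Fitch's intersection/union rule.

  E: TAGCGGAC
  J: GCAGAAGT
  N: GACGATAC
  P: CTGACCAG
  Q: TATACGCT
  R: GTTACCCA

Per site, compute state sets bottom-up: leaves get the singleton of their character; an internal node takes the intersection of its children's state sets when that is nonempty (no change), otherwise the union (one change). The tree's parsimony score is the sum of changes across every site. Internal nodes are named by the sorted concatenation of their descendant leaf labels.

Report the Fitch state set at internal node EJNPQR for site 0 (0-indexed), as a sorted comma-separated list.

T

JR@0: {G} ∩ {G} = {G} (intersection, +0)
NP@0: {G} ∪ {C} = {C,G} (union, +1)
JNPR@0: {G} ∩ {C,G} = {G} (intersection, +0)
JNPQR@0: {G} ∪ {T} = {G,T} (union, +1)
EJNPQR@0: {T} ∩ {G,T} = {T} (intersection, +0)
JR@1: {C} ∪ {T} = {C,T} (union, +1)
NP@1: {A} ∪ {T} = {A,T} (union, +1)
JNPR@1: {C,T} ∩ {A,T} = {T} (intersection, +0)
JNPQR@1: {T} ∪ {A} = {A,T} (union, +1)
EJNPQR@1: {A} ∩ {A,T} = {A} (intersection, +0)
JR@2: {A} ∪ {T} = {A,T} (union, +1)
NP@2: {C} ∪ {G} = {C,G} (union, +1)
JNPR@2: {A,T} ∪ {C,G} = {A,C,G,T} (union, +1)
JNPQR@2: {A,C,G,T} ∩ {T} = {T} (intersection, +0)
EJNPQR@2: {G} ∪ {T} = {G,T} (union, +1)
JR@3: {G} ∪ {A} = {A,G} (union, +1)
NP@3: {G} ∪ {A} = {A,G} (union, +1)
JNPR@3: {A,G} ∩ {A,G} = {A,G} (intersection, +0)
JNPQR@3: {A,G} ∩ {A} = {A} (intersection, +0)
EJNPQR@3: {C} ∪ {A} = {A,C} (union, +1)
JR@4: {A} ∪ {C} = {A,C} (union, +1)
NP@4: {A} ∪ {C} = {A,C} (union, +1)
JNPR@4: {A,C} ∩ {A,C} = {A,C} (intersection, +0)
JNPQR@4: {A,C} ∩ {C} = {C} (intersection, +0)
EJNPQR@4: {G} ∪ {C} = {C,G} (union, +1)
JR@5: {A} ∪ {C} = {A,C} (union, +1)
NP@5: {T} ∪ {C} = {C,T} (union, +1)
JNPR@5: {A,C} ∩ {C,T} = {C} (intersection, +0)
JNPQR@5: {C} ∪ {G} = {C,G} (union, +1)
EJNPQR@5: {G} ∩ {C,G} = {G} (intersection, +0)
JR@6: {G} ∪ {C} = {C,G} (union, +1)
NP@6: {A} ∩ {A} = {A} (intersection, +0)
JNPR@6: {C,G} ∪ {A} = {A,C,G} (union, +1)
JNPQR@6: {A,C,G} ∩ {C} = {C} (intersection, +0)
EJNPQR@6: {A} ∪ {C} = {A,C} (union, +1)
JR@7: {T} ∪ {A} = {A,T} (union, +1)
NP@7: {C} ∪ {G} = {C,G} (union, +1)
JNPR@7: {A,T} ∪ {C,G} = {A,C,G,T} (union, +1)
JNPQR@7: {A,C,G,T} ∩ {T} = {T} (intersection, +0)
EJNPQR@7: {C} ∪ {T} = {C,T} (union, +1)
per-site changes: [2, 3, 4, 3, 3, 3, 3, 4]; total = 25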